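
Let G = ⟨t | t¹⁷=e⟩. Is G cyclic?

|G| = 17. The element t has order 17 (its powers give 17 distinct elements), so ⟨t⟩ = G and G is cyclic.

Answer: Yes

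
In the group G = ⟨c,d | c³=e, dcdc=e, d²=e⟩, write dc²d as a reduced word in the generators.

Multiply left to right, reducing at each step:
  d · c² = cd
  (cd) · d = c

Answer: c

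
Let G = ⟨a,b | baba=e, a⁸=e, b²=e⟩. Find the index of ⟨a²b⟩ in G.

First find ord(a²b) by computing successive powers:
  (a²b)¹ = a²b, (a²b)² = e.
So |⟨a²b⟩| = ord(a²b) = 2. With |G| = 16, by Lagrange [G : ⟨a²b⟩] = 16/2 = 8.

Answer: 8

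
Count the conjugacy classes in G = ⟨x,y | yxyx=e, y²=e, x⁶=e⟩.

The conjugacy classes (representative and size) are:
  [e] (size 1), [x⁵] (size 2), [x⁴] (size 2), [x³] (size 1), [y] (size 3), [x³y] (size 3).
Class equation: 1 + 2 + 2 + 1 + 3 + 3 = 12 = |G|. So G has 6 conjugacy classes.

Answer: 6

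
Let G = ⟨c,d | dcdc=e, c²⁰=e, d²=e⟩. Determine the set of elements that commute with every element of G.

An element z ∈ Z(G) iff z commutes with every generator.
For example c¹⁰ is central: (c¹⁰)·c = c¹¹ = c·(c¹⁰); (c¹⁰)·d = c¹⁰d = d·(c¹⁰).
Whereas c ∉ Z(G) since c·d = cd ≠ c¹⁹d = d·c.
Checking each of the 40 elements this way gives Z(G) = {e, c¹⁰}, of order 2.

Answer: {e, c¹⁰}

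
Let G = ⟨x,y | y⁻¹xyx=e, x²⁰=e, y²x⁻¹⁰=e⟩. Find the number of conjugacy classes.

The conjugacy classes (representative and size) are:
  [e] (size 1), [x] (size 2), [x²] (size 2), [x³] (size 2), [x⁴] (size 2), [x⁵] (size 2), [x¹⁴] (size 2), [x⁷] (size 2), [x⁸] (size 2), [x¹¹] (size 2), [x¹⁰] (size 1), [x²y⁻¹] (size 10), [x⁹y] (size 10).
Class equation: 1 + 2 + 2 + 2 + 2 + 2 + 2 + 2 + 2 + 2 + 1 + 10 + 10 = 40 = |G|. So G has 13 conjugacy classes.

Answer: 13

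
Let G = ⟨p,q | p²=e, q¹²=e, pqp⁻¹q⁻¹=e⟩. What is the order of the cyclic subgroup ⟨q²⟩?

|⟨q²⟩| equals the order of q². Compute successive powers until reaching e:
  (q²)¹ = q², (q²)² = q⁴, (q²)³ = q⁶, (q²)⁴ = q⁸, (q²)⁵ = q¹⁰, (q²)⁶ = e.
The smallest positive k with (q²)ᵏ = e is 6, so |⟨q²⟩| = 6.

Answer: 6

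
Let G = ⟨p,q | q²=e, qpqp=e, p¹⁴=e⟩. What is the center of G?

An element z ∈ Z(G) iff z commutes with every generator.
For example p⁷ is central: (p⁷)·p = p⁸ = p·(p⁷); (p⁷)·q = p⁷q = q·(p⁷).
Whereas p ∉ Z(G) since p·q = pq ≠ p¹³q = q·p.
Checking each of the 28 elements this way gives Z(G) = {e, p⁷}, of order 2.

Answer: {e, p⁷}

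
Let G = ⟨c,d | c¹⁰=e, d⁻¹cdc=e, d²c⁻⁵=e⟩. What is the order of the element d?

Compute successive powers until reaching e:
  d¹ = d, d² = c⁵, d³ = d⁻¹, d⁴ = e.
The smallest positive k with dᵏ = e is 4.

Answer: 4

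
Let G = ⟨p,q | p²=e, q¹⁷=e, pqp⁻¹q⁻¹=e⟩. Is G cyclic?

|G| = 34. The element pq has order 34 (its powers give 34 distinct elements), so ⟨pq⟩ = G and G is cyclic.

Answer: Yes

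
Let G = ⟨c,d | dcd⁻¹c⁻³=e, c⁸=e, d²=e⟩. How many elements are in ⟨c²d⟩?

|⟨c²d⟩| equals the order of c²d. Compute successive powers until reaching e:
  (c²d)¹ = c²d, (c²d)² = e.
The smallest positive k with (c²d)ᵏ = e is 2, so |⟨c²d⟩| = 2.

Answer: 2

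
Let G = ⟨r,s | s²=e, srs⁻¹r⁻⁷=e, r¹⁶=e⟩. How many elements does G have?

Enumerate words in the generators, reducing via the relations: the distinct elements are
  {e, r, s, rs, r², r³, r⁴, r⁵, r⁶, r⁷, r⁸, r⁹, r²s, r³s, r¹², r¹³, r¹¹, r¹⁰, r¹⁴, r¹⁵, r⁴s, r⁵s, r⁶s, r⁷s, r⁸s, r⁹s, r¹²s, r¹³s, r¹¹s, r¹⁰s, r¹⁴s, r¹⁵s}.
No further products give new elements, so |G| = 32.

Answer: 32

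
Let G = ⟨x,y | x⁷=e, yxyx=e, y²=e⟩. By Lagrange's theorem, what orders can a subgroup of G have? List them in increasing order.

|G| = 14 = 2 · 7. By Lagrange's theorem the order of any subgroup divides 14; the divisors of 14 are 1, 2, 7, 14.

Answer: 1, 2, 7, 14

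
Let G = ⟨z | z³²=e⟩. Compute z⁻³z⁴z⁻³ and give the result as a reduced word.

Multiply left to right, reducing at each step:
  (z²⁹) · z⁴ = z
  z · z⁻³ = z³⁰

Answer: z³⁰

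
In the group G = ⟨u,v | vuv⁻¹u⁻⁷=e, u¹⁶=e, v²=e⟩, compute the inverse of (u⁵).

The order of (u⁵) is 16 (smallest k with (u⁵)ᵏ = e), so (u⁵)⁻¹ = (u⁵)¹⁵ = u¹¹.
Check: (u⁵) · (u¹¹) → (u⁵) · u¹¹ = e, giving e as required.

Answer: u¹¹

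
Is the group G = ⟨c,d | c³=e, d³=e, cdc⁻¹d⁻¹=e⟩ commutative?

Each pair of generators commutes: c·d = cd = d·c. Since the generators pairwise commute, every element of G commutes with every other, so G is abelian.

Answer: Yes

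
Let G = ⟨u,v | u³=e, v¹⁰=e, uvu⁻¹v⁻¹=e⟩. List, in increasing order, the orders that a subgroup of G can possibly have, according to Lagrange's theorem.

|G| = 30 = 2 · 3 · 5. By Lagrange's theorem the order of any subgroup divides 30; the divisors of 30 are 1, 2, 3, 5, 6, 10, 15, 30.

Answer: 1, 2, 3, 5, 6, 10, 15, 30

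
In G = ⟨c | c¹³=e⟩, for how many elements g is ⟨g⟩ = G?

G is cyclic of order 13. An element generates G iff its order is 13, and a cyclic group of order 13 has exactly φ(13) = 12 such elements.

Answer: 12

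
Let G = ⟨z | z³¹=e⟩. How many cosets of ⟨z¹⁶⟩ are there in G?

First find ord(z¹⁶) by computing successive powers:
  (z¹⁶)¹ = z¹⁶, (z¹⁶)² = z, (z¹⁶)³ = z¹⁷, (z¹⁶)⁴ = z², (z¹⁶)⁵ = z¹⁸, (z¹⁶)⁶ = z³, (z¹⁶)⁷ = z¹⁹, (z¹⁶)⁸ = z⁴, (z¹⁶)⁹ = z²⁰, (z¹⁶)¹⁰ = z⁵, (z¹⁶)¹¹ = z²¹, (z¹⁶)¹² = z⁶, (z¹⁶)¹³ = z²², (z¹⁶)¹⁴ = z⁷, (z¹⁶)¹⁵ = z²³, (z¹⁶)¹⁶ = z⁸, (z¹⁶)¹⁷ = z²⁴, (z¹⁶)¹⁸ = z⁹, (z¹⁶)¹⁹ = z²⁵, (z¹⁶)²⁰ = z¹⁰, (z¹⁶)²¹ = z²⁶, (z¹⁶)²² = z¹¹, (z¹⁶)²³ = z²⁷, (z¹⁶)²⁴ = z¹², (z¹⁶)²⁵ = z²⁸, (z¹⁶)²⁶ = z¹³, (z¹⁶)²⁷ = z²⁹, (z¹⁶)²⁸ = z¹⁴, (z¹⁶)²⁹ = z³⁰, (z¹⁶)³⁰ = z¹⁵, (z¹⁶)³¹ = e.
So |⟨z¹⁶⟩| = ord(z¹⁶) = 31. With |G| = 31, by Lagrange [G : ⟨z¹⁶⟩] = 31/31 = 1.

Answer: 1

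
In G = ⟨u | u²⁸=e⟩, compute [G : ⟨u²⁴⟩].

First find ord(u²⁴) by computing successive powers:
  (u²⁴)¹ = u²⁴, (u²⁴)² = u²⁰, (u²⁴)³ = u¹⁶, (u²⁴)⁴ = u¹², (u²⁴)⁵ = u⁸, (u²⁴)⁶ = u⁴, (u²⁴)⁷ = e.
So |⟨u²⁴⟩| = ord(u²⁴) = 7. With |G| = 28, by Lagrange [G : ⟨u²⁴⟩] = 28/7 = 4.

Answer: 4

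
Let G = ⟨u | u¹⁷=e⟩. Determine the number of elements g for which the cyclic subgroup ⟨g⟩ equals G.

G is cyclic of order 17. An element generates G iff its order is 17, and a cyclic group of order 17 has exactly φ(17) = 16 such elements.

Answer: 16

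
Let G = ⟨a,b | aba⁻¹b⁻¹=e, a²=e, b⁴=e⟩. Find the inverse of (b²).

The order of (b²) is 2 (smallest k with (b²)ᵏ = e), so (b²)⁻¹ = (b²)¹ = b².
Check: (b²) · (b²) → (b²) · b² = e, giving e as required.

Answer: b²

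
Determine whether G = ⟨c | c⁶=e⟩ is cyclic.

|G| = 6. The element c has order 6 (its powers give 6 distinct elements), so ⟨c⟩ = G and G is cyclic.

Answer: Yes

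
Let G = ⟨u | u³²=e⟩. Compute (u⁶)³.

Compute successive powers of (u⁶), reducing at each step:
  (u⁶)²: (u⁶) · u⁶ = u¹²
  (u⁶)³: (u¹²) · u⁶ = u¹⁸

Answer: u¹⁸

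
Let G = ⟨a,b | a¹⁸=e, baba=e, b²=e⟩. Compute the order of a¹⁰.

Compute successive powers until reaching e:
  (a¹⁰)¹ = a¹⁰, (a¹⁰)² = a², (a¹⁰)³ = a¹², (a¹⁰)⁴ = a⁴, (a¹⁰)⁵ = a¹⁴, (a¹⁰)⁶ = a⁶, (a¹⁰)⁷ = a¹⁶, (a¹⁰)⁸ = a⁸, (a¹⁰)⁹ = e.
The smallest positive k with (a¹⁰)ᵏ = e is 9.

Answer: 9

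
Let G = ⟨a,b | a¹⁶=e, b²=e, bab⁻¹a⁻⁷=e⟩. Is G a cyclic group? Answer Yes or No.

Every cyclic group is abelian. But a·b = ab while b·a = a⁷b, so a·b ≠ b·a and G is not abelian. Hence G is not cyclic.

Answer: No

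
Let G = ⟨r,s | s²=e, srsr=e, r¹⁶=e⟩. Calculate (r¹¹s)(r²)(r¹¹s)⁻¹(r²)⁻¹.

[(r¹¹s), (r²)] = (r¹¹s)·(r²)·(r¹¹s)⁻¹·(r²)⁻¹.
  (r¹¹s) · (r²) = r⁹s
  (r⁹s) · (r¹¹s) = r¹⁴
  (r¹⁴) · (r¹⁴) = r¹²

Answer: r¹²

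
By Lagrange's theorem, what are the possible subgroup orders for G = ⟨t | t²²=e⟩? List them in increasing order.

|G| = 22 = 2 · 11. By Lagrange's theorem the order of any subgroup divides 22; the divisors of 22 are 1, 2, 11, 22.

Answer: 1, 2, 11, 22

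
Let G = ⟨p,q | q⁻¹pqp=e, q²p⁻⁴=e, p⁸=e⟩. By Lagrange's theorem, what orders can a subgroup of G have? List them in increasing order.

|G| = 16 = 2⁴. By Lagrange's theorem the order of any subgroup divides 16; the divisors of 16 are 1, 2, 4, 8, 16.

Answer: 1, 2, 4, 8, 16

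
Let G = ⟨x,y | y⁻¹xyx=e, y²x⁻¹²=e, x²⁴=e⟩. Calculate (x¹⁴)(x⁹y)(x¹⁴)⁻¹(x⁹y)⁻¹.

[(x¹⁴), (x⁹y)] = (x¹⁴)·(x⁹y)·(x¹⁴)⁻¹·(x⁹y)⁻¹.
  (x¹⁴) · (x⁹y) = x¹¹y⁻¹
  (x¹¹y⁻¹) · (x¹⁰) = xy⁻¹
  (xy⁻¹) · (x⁹y⁻¹) = x⁴

Answer: x⁴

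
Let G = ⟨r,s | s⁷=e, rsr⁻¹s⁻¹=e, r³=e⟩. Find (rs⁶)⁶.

Compute successive powers of (rs⁶), reducing at each step:
  (rs⁶)²: (rs⁶) · r = r²s⁶;   (r²s⁶) · s⁶ = r²s⁵
  (rs⁶)³: (r²s⁵) · r = s⁵;   (s⁵) · s⁶ = s⁴
  (rs⁶)⁴: (s⁴) · r = rs⁴;   (rs⁴) · s⁶ = rs³
  (rs⁶)⁵: (rs³) · r = r²s³;   (r²s³) · s⁶ = r²s²
  (rs⁶)⁶: (r²s²) · r = s²;   (s²) · s⁶ = s

Answer: s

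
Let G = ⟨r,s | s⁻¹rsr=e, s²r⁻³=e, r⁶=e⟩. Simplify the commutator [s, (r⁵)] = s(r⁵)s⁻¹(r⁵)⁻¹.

[s, (r⁵)] = s·(r⁵)·s⁻¹·(r⁵)⁻¹.
  s · (r⁵) = rs
  (rs) · (s⁻¹) = r
  r · r = r²

Answer: r²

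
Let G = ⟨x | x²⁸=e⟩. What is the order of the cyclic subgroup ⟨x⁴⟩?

|⟨x⁴⟩| equals the order of x⁴. Compute successive powers until reaching e:
  (x⁴)¹ = x⁴, (x⁴)² = x⁸, (x⁴)³ = x¹², (x⁴)⁴ = x¹⁶, (x⁴)⁵ = x²⁰, (x⁴)⁶ = x²⁴, (x⁴)⁷ = e.
The smallest positive k with (x⁴)ᵏ = e is 7, so |⟨x⁴⟩| = 7.

Answer: 7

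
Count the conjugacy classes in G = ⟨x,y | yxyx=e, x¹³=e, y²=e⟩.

The conjugacy classes (representative and size) are:
  [e] (size 1), [x¹²] (size 2), [x¹¹] (size 2), [x³] (size 2), [x⁴] (size 2), [x⁸] (size 2), [x⁶] (size 2), [y] (size 13).
Class equation: 1 + 2 + 2 + 2 + 2 + 2 + 2 + 13 = 26 = |G|. So G has 8 conjugacy classes.

Answer: 8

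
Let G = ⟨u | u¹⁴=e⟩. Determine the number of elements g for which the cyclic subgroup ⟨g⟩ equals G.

G is cyclic of order 14. An element generates G iff its order is 14, and a cyclic group of order 14 has exactly φ(14) = 6 such elements.

Answer: 6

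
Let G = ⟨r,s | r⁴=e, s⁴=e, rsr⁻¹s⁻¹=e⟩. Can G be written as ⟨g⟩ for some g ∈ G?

|G| = 16, but the maximum element order in G is 4 < 16. No single element generates all of G, so G is not cyclic.

Answer: No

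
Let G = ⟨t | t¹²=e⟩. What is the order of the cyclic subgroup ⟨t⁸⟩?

|⟨t⁸⟩| equals the order of t⁸. Compute successive powers until reaching e:
  (t⁸)¹ = t⁸, (t⁸)² = t⁴, (t⁸)³ = e.
The smallest positive k with (t⁸)ᵏ = e is 3, so |⟨t⁸⟩| = 3.

Answer: 3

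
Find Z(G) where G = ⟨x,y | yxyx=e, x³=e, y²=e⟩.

An element z ∈ Z(G) iff z commutes with every generator.
For example e is central: e·x = x = x·e; e·y = y = y·e.
Whereas x ∉ Z(G) since x·y = xy ≠ x²y = y·x.
Checking each of the 6 elements this way gives Z(G) = {e}, of order 1.

Answer: {e}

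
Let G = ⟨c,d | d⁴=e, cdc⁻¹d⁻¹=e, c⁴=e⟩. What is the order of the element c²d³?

Compute successive powers until reaching e:
  (c²d³)¹ = c²d³, (c²d³)² = d², (c²d³)³ = c²d, (c²d³)⁴ = e.
The smallest positive k with (c²d³)ᵏ = e is 4.

Answer: 4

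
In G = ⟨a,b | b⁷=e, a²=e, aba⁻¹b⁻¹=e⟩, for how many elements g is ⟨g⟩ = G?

G is cyclic of order 14. An element generates G iff its order is 14, and a cyclic group of order 14 has exactly φ(14) = 6 such elements.

Answer: 6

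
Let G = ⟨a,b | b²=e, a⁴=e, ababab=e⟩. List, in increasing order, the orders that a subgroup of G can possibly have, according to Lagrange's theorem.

|G| = 24 = 2³ · 3. By Lagrange's theorem the order of any subgroup divides 24; the divisors of 24 are 1, 2, 3, 4, 6, 8, 12, 24.

Answer: 1, 2, 3, 4, 6, 8, 12, 24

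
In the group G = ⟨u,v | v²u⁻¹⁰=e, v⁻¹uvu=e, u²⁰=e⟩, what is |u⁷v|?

Compute successive powers until reaching e:
  (u⁷v)¹ = u⁷v, (u⁷v)² = u¹⁰, (u⁷v)³ = u⁷v⁻¹, (u⁷v)⁴ = e.
The smallest positive k with (u⁷v)ᵏ = e is 4.

Answer: 4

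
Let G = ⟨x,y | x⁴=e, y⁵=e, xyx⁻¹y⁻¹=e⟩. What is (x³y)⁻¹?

The order of (x³y) is 20 (smallest k with (x³y)ᵏ = e), so (x³y)⁻¹ = (x³y)¹⁹ = xy⁴.
Check: (x³y) · (xy⁴) → (x³y) · x = y;   y · y⁴ = e, giving e as required.

Answer: xy⁴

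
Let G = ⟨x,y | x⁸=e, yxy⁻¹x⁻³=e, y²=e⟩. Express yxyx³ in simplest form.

Multiply left to right, reducing at each step:
  y · x = x³y
  (x³y) · y = x³
  (x³) · x³ = x⁶

Answer: x⁶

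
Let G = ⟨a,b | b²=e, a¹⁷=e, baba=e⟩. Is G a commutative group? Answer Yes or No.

a·b = ab but b·a = a¹⁶b, so a·b ≠ b·a and G is not abelian.

Answer: No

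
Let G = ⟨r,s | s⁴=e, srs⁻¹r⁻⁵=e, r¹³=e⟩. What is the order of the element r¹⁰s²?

Compute successive powers until reaching e:
  (r¹⁰s²)¹ = r¹⁰s², (r¹⁰s²)² = e.
The smallest positive k with (r¹⁰s²)ᵏ = e is 2.

Answer: 2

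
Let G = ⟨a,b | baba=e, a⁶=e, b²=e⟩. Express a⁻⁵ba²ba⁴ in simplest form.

Multiply left to right, reducing at each step:
  a · b = ab
  (ab) · a² = a⁵b
  (a⁵b) · b = a⁵
  (a⁵) · a⁴ = a³

Answer: a³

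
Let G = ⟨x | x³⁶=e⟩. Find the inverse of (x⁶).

The order of (x⁶) is 6 (smallest k with (x⁶)ᵏ = e), so (x⁶)⁻¹ = (x⁶)⁵ = x³⁰.
Check: (x⁶) · (x³⁰) → (x⁶) · x³⁰ = e, giving e as required.

Answer: x³⁰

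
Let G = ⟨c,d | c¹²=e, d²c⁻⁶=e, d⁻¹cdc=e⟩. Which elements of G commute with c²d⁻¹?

⟨c²d⁻¹⟩ ⊆ C_G(c²d⁻¹) since powers of c²d⁻¹ commute with c²d⁻¹; so |C_G(c²d⁻¹)| ≥ |⟨c²d⁻¹⟩| = 4.
By orbit–stabilizer, |C_G(c²d⁻¹)| = |G| / |conj. class of c²d⁻¹| = 24 / 6 = 4.
The 4 elements commuting with c²d⁻¹ are {e, c⁶, c²d, c²d⁻¹}.

Answer: {e, c⁶, c²d, c²d⁻¹}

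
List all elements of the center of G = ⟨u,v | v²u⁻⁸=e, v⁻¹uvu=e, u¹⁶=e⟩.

An element z ∈ Z(G) iff z commutes with every generator.
For example u⁸ is central: (u⁸)·u = u⁹ = u·(u⁸); (u⁸)·v = v⁻¹ = v·(u⁸).
Whereas u ∉ Z(G) since u·v = uv ≠ u⁷v⁻¹ = v·u.
Checking each of the 32 elements this way gives Z(G) = {e, u⁸}, of order 2.

Answer: {e, u⁸}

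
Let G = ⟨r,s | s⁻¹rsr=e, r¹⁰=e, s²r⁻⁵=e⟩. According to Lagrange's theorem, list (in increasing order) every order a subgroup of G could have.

|G| = 20 = 2² · 5. By Lagrange's theorem the order of any subgroup divides 20; the divisors of 20 are 1, 2, 4, 5, 10, 20.

Answer: 1, 2, 4, 5, 10, 20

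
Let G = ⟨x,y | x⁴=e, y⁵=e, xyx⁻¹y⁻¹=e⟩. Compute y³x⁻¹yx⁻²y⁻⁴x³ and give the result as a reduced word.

Multiply left to right, reducing at each step:
  (y³) · x⁻¹ = x³y³
  (x³y³) · y = x³y⁴
  (x³y⁴) · x⁻² = xy⁴
  (xy⁴) · y⁻⁴ = x
  x · x³ = e

Answer: e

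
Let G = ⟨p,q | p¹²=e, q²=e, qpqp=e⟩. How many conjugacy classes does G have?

The conjugacy classes (representative and size) are:
  [e] (size 1), [p¹¹] (size 2), [p²] (size 2), [p⁹] (size 2), [p⁴] (size 2), [p⁵] (size 2), [p⁶] (size 1), [q] (size 6), [pq] (size 6).
Class equation: 1 + 2 + 2 + 2 + 2 + 2 + 1 + 6 + 6 = 24 = |G|. So G has 9 conjugacy classes.

Answer: 9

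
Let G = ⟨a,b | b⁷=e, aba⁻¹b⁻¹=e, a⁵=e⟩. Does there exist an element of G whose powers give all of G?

|G| = 35. The element ab has order 35 (its powers give 35 distinct elements), so ⟨ab⟩ = G and G is cyclic.

Answer: Yes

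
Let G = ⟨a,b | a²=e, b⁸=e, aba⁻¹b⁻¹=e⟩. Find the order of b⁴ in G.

Compute successive powers until reaching e:
  (b⁴)¹ = b⁴, (b⁴)² = e.
The smallest positive k with (b⁴)ᵏ = e is 2.

Answer: 2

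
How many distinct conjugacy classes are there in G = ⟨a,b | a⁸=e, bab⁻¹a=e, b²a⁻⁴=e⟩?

The conjugacy classes (representative and size) are:
  [e] (size 1), [a⁷] (size 2), [a²] (size 2), [a⁵] (size 2), [a⁴] (size 1), [a²b⁻¹] (size 4), [a³b] (size 4).
Class equation: 1 + 2 + 2 + 2 + 1 + 4 + 4 = 16 = |G|. So G has 7 conjugacy classes.

Answer: 7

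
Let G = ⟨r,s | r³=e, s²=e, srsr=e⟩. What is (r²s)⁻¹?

The order of (r²s) is 2 (smallest k with (r²s)ᵏ = e), so (r²s)⁻¹ = (r²s)¹ = r²s.
Check: (r²s) · (r²s) → (r²s) · r² = s;   s · s = e, giving e as required.

Answer: r²s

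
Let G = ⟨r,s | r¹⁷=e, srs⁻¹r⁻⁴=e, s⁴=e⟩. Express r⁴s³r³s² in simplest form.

Multiply left to right, reducing at each step:
  (r⁴) · s³ = r⁴s³
  (r⁴s³) · r³ = r⁹s³
  (r⁹s³) · s² = r⁹s

Answer: r⁹s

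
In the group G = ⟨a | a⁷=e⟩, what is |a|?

Compute successive powers until reaching e:
  a¹ = a, a² = a², a³ = a³, a⁴ = a⁴, a⁵ = a⁵, a⁶ = a⁶, a⁷ = e.
The smallest positive k with aᵏ = e is 7.

Answer: 7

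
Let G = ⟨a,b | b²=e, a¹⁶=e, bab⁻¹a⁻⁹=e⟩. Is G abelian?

a·b = ab but b·a = a⁹b, so a·b ≠ b·a and G is not abelian.

Answer: No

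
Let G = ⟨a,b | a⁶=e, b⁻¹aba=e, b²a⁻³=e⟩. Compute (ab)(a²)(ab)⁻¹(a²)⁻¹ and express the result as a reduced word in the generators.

[(ab), (a²)] = (ab)·(a²)·(ab)⁻¹·(a²)⁻¹.
  (ab) · (a²) = a²b⁻¹
  (a²b⁻¹) · (ab⁻¹) = a⁴
  (a⁴) · (a⁴) = a²

Answer: a²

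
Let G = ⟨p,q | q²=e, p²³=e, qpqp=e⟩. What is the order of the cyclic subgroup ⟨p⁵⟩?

|⟨p⁵⟩| equals the order of p⁵. Compute successive powers until reaching e:
  (p⁵)¹ = p⁵, (p⁵)² = p¹⁰, (p⁵)³ = p¹⁵, (p⁵)⁴ = p²⁰, (p⁵)⁵ = p², (p⁵)⁶ = p⁷, (p⁵)⁷ = p¹², (p⁵)⁸ = p¹⁷, (p⁵)⁹ = p²², (p⁵)¹⁰ = p⁴, (p⁵)¹¹ = p⁹, (p⁵)¹² = p¹⁴, (p⁵)¹³ = p¹⁹, (p⁵)¹⁴ = p, (p⁵)¹⁵ = p⁶, (p⁵)¹⁶ = p¹¹, (p⁵)¹⁷ = p¹⁶, (p⁵)¹⁸ = p²¹, (p⁵)¹⁹ = p³, (p⁵)²⁰ = p⁸, (p⁵)²¹ = p¹³, (p⁵)²² = p¹⁸, (p⁵)²³ = e.
The smallest positive k with (p⁵)ᵏ = e is 23, so |⟨p⁵⟩| = 23.

Answer: 23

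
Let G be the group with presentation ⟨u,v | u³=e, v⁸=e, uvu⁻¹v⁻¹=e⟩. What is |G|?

Enumerate words in the generators, reducing via the relations: the distinct elements are
  {e, u, v, uv, u², v², v³, v⁴, v⁵, v⁶, v⁷, uv², uv³, uv⁴, uv⁵, uv⁶, uv⁷, u²v, u²v², u²v³, u²v⁴, u²v⁵, u²v⁶, u²v⁷}.
No further products give new elements, so |G| = 24.

Answer: 24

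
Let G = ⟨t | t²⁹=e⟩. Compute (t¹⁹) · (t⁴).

Compute (t¹⁹) · (t⁴) by multiplying left to right and reducing via the relations at each step:
  (t¹⁹) · t⁴ = t²³

Answer: t²³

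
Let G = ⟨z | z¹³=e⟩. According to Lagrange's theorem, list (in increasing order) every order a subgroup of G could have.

|G| = 13 = 13. By Lagrange's theorem the order of any subgroup divides 13; the divisors of 13 are 1, 13.

Answer: 1, 13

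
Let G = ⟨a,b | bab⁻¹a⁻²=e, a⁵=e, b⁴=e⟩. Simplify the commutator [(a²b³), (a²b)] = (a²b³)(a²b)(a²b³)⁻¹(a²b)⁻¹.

[(a²b³), (a²b)] = (a²b³)·(a²b)·(a²b³)⁻¹·(a²b)⁻¹.
  (a²b³) · (a²b) = a³
  (a³) · (ab) = a⁴b
  (a⁴b) · (a⁴b³) = a²

Answer: a²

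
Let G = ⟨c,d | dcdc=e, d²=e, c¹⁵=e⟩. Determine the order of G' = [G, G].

G' = [G, G] is generated by all commutators. The generator-pair commutators are: [c, d] = c².
The subgroup they normally generate is {e, c, c², c³, c⁴, c⁵, c⁶, c⁷, c⁸, c⁹, c¹⁰, c¹¹, c¹², c¹³, c¹⁴}, of order 15.
Check: |G/G'| = 30/15 = 2 is the order of the abelianisation.

Answer: 15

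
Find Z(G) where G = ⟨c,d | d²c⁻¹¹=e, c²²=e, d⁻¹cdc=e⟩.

An element z ∈ Z(G) iff z commutes with every generator.
For example c¹¹ is central: (c¹¹)·c = c¹² = c·(c¹¹); (c¹¹)·d = d⁻¹ = d·(c¹¹).
Whereas c ∉ Z(G) since c·d = cd ≠ c¹⁰d⁻¹ = d·c.
Checking each of the 44 elements this way gives Z(G) = {e, c¹¹}, of order 2.

Answer: {e, c¹¹}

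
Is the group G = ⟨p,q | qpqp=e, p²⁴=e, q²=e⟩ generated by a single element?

Every cyclic group is abelian. But p·q = pq while q·p = p²³q, so p·q ≠ q·p and G is not abelian. Hence G is not cyclic.

Answer: No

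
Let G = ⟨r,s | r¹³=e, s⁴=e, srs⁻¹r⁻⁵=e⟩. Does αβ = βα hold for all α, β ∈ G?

r·s = rs but s·r = r⁵s, so r·s ≠ s·r and G is not abelian.

Answer: No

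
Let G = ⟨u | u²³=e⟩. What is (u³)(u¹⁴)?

Compute (u³) · (u¹⁴) by multiplying left to right and reducing via the relations at each step:
  (u³) · u¹⁴ = u¹⁷

Answer: u¹⁷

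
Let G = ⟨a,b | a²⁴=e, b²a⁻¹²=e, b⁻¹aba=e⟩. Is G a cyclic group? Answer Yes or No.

Every cyclic group is abelian. But a·b = ab while b·a = a¹¹b⁻¹, so a·b ≠ b·a and G is not abelian. Hence G is not cyclic.

Answer: No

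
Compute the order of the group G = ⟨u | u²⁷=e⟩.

G is generated by a single element, so G is cyclic. The relator gives u²⁷ = e and no smaller power is forced to be e, so the 27 powers {e, u, u², u³, u⁴, u⁵, u⁶, u⁷, u⁸, u⁹, u²², u²³, u²¹, u²⁰, u²⁴, u²⁵, u²⁶, u¹², u¹³, u¹¹, u¹⁰, u¹⁴, u¹⁵, u¹⁶, u¹⁷, u¹⁸, u¹⁹} are distinct. Hence |G| = 27.

Answer: 27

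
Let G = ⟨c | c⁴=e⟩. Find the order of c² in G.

Compute successive powers until reaching e:
  (c²)¹ = c², (c²)² = e.
The smallest positive k with (c²)ᵏ = e is 2.

Answer: 2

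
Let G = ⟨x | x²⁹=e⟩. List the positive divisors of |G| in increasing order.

|G| = 29 = 29. By Lagrange's theorem the order of any subgroup divides 29; the divisors of 29 are 1, 29.

Answer: 1, 29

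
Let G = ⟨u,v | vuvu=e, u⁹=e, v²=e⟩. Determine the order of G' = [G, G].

G' = [G, G] is generated by all commutators. The generator-pair commutators are: [u, v] = u².
The subgroup they normally generate is {e, u, u², u³, u⁴, u⁵, u⁶, u⁷, u⁸}, of order 9.
Check: |G/G'| = 18/9 = 2 is the order of the abelianisation.

Answer: 9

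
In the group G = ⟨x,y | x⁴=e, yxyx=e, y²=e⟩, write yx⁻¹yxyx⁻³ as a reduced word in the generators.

Multiply left to right, reducing at each step:
  y · x⁻¹ = xy
  (xy) · y = x
  x · x = x²
  (x²) · y = x²y
  (x²y) · x⁻³ = xy

Answer: xy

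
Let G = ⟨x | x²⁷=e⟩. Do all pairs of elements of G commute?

G has a single generator, so G is cyclic and hence abelian.

Answer: Yes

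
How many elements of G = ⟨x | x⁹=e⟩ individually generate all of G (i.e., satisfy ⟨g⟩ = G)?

G is cyclic of order 9. An element generates G iff its order is 9, and a cyclic group of order 9 has exactly φ(9) = 6 such elements.

Answer: 6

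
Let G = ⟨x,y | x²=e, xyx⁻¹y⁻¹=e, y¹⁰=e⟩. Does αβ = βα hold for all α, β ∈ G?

Each pair of generators commutes: x·y = xy = y·x. Since the generators pairwise commute, every element of G commutes with every other, so G is abelian.

Answer: Yes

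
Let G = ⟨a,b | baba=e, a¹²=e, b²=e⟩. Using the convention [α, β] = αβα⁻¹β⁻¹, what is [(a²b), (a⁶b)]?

[(a²b), (a⁶b)] = (a²b)·(a⁶b)·(a²b)⁻¹·(a⁶b)⁻¹.
  (a²b) · (a⁶b) = a⁸
  (a⁸) · (a²b) = a¹⁰b
  (a¹⁰b) · (a⁶b) = a⁴

Answer: a⁴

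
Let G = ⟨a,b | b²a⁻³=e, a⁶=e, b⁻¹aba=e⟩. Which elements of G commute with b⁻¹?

⟨b⁻¹⟩ ⊆ C_G(b⁻¹) since powers of b⁻¹ commute with b⁻¹; so |C_G(b⁻¹)| ≥ |⟨b⁻¹⟩| = 4.
By orbit–stabilizer, |C_G(b⁻¹)| = |G| / |conj. class of b⁻¹| = 12 / 3 = 4.
The 4 elements commuting with b⁻¹ are {e, a³, b, b⁻¹}.

Answer: {e, a³, b, b⁻¹}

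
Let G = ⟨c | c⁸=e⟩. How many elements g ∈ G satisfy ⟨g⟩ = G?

G is cyclic of order 8. An element generates G iff its order is 8, and a cyclic group of order 8 has exactly φ(8) = 4 such elements.

Answer: 4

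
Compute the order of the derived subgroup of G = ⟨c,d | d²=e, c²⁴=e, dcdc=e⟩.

G' = [G, G] is generated by all commutators. The generator-pair commutators are: [c, d] = c².
The subgroup they normally generate is {e, c², c⁴, c⁶, c⁸, c¹⁰, c¹², c¹⁴, c¹⁶, c¹⁸, c²⁰, c²²}, of order 12.
Check: |G/G'| = 48/12 = 4 is the order of the abelianisation.

Answer: 12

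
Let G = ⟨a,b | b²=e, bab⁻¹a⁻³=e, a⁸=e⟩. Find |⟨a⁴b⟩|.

|⟨a⁴b⟩| equals the order of a⁴b. Compute successive powers until reaching e:
  (a⁴b)¹ = a⁴b, (a⁴b)² = e.
The smallest positive k with (a⁴b)ᵏ = e is 2, so |⟨a⁴b⟩| = 2.

Answer: 2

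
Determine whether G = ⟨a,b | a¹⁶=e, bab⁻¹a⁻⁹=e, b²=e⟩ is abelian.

a·b = ab but b·a = a⁹b, so a·b ≠ b·a and G is not abelian.

Answer: No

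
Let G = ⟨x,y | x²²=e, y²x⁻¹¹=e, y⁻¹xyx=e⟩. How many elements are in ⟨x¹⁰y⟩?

|⟨x¹⁰y⟩| equals the order of x¹⁰y. Compute successive powers until reaching e:
  (x¹⁰y)¹ = x¹⁰y, (x¹⁰y)² = x¹¹, (x¹⁰y)³ = x¹⁰y⁻¹, (x¹⁰y)⁴ = e.
The smallest positive k with (x¹⁰y)ᵏ = e is 4, so |⟨x¹⁰y⟩| = 4.

Answer: 4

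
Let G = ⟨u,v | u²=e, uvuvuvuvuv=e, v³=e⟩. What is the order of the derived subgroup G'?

G' = [G, G] is generated by all commutators. The generator-pair commutators are: [u, v] = uvuv².
The subgroup they normally generate is {e, u, v, v², uv, uvu, uvuv, uvuvu, v²uv²u, v²uv², v²u, uv², vu, vuv, vuvu, uv²uv²u, uv²uv², uv²u, v²uv, v²uvu, v²uvuv, vuv²uv², vuv²u, vuv², uvuv², uv²uv, uv²uvu, uv²uvuv, uvuv²uv², uvuv²u, v²uv²uv, uvuv²uv, uvuv²uvu, uvuv²uvuv, v²uv²uvuv², v²uv²uvu, v²uv²uvuv, v²uvuv²uv², v²uvuv²u, v²uvuv², vuvuv², vuv²uv, vuv²uvu, vuv²uvuv, vuvuv²uv², vuvuv²u, vuvuv²uv, uv²uvuv²uv², uv²uvuv²u, uv²uvuv², v²uvuv²uv, v²uvuv²uvu, vuv²uvuv²u, vuv²uvuv², uv²uvuv²uv, uv²uvuv²uvu, uvuv²uvuv²u, uvuv²uvuv², uvuv²uvuv²uv, vuv²uvuv²uv}, of order 60.
Check: |G/G'| = 60/60 = 1 is the order of the abelianisation.

Answer: 60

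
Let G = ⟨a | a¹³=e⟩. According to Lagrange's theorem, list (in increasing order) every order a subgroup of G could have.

|G| = 13 = 13. By Lagrange's theorem the order of any subgroup divides 13; the divisors of 13 are 1, 13.

Answer: 1, 13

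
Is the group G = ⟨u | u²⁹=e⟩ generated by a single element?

|G| = 29. The element u has order 29 (its powers give 29 distinct elements), so ⟨u⟩ = G and G is cyclic.

Answer: Yes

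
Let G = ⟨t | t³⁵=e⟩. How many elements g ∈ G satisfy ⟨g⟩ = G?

G is cyclic of order 35. An element generates G iff its order is 35, and a cyclic group of order 35 has exactly φ(35) = 24 such elements.

Answer: 24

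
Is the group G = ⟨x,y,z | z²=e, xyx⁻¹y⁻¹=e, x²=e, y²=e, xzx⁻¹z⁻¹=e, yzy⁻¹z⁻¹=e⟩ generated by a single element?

|G| = 8, but the maximum element order in G is 2 < 8. No single element generates all of G, so G is not cyclic.

Answer: No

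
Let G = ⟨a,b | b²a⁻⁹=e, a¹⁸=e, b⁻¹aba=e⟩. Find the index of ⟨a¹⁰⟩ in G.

First find ord(a¹⁰) by computing successive powers:
  (a¹⁰)¹ = a¹⁰, (a¹⁰)² = a², (a¹⁰)³ = a¹², (a¹⁰)⁴ = a⁴, (a¹⁰)⁵ = a¹⁴, (a¹⁰)⁶ = a⁶, (a¹⁰)⁷ = a¹⁶, (a¹⁰)⁸ = a⁸, (a¹⁰)⁹ = e.
So |⟨a¹⁰⟩| = ord(a¹⁰) = 9. With |G| = 36, by Lagrange [G : ⟨a¹⁰⟩] = 36/9 = 4.

Answer: 4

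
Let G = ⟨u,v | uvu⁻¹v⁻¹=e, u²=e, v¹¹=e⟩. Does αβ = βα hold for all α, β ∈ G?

Each pair of generators commutes: u·v = uv = v·u. Since the generators pairwise commute, every element of G commutes with every other, so G is abelian.

Answer: Yes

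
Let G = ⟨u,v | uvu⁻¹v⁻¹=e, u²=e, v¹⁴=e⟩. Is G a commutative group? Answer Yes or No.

Each pair of generators commutes: u·v = uv = v·u. Since the generators pairwise commute, every element of G commutes with every other, so G is abelian.

Answer: Yes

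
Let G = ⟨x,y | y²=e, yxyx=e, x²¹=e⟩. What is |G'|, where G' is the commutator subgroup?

G' = [G, G] is generated by all commutators. The generator-pair commutators are: [x, y] = x².
The subgroup they normally generate is {e, x, x², x³, x⁴, x⁵, x⁶, x⁷, x⁸, x⁹, x¹⁰, x¹¹, x¹², x¹³, x¹⁴, x¹⁵, x¹⁶, x¹⁷, x¹⁸, x¹⁹, x²⁰}, of order 21.
Check: |G/G'| = 42/21 = 2 is the order of the abelianisation.

Answer: 21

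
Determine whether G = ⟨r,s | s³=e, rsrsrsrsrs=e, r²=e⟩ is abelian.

r·s = rs but s·r = sr, so r·s ≠ s·r and G is not abelian.

Answer: No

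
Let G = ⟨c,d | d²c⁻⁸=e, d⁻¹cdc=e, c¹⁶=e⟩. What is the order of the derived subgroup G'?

G' = [G, G] is generated by all commutators. The generator-pair commutators are: [c, d] = c².
The subgroup they normally generate is {e, c², c⁴, c⁶, c⁸, c¹⁰, c¹², c¹⁴}, of order 8.
Check: |G/G'| = 32/8 = 4 is the order of the abelianisation.

Answer: 8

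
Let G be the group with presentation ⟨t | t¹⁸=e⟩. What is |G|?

G is generated by a single element, so G is cyclic. The relator gives t¹⁸ = e and no smaller power is forced to be e, so the 18 powers {e, t, t², t³, t⁴, t⁵, t⁶, t⁷, t⁸, t⁹, t¹², t¹³, t¹¹, t¹⁰, t¹⁴, t¹⁵, t¹⁶, t¹⁷} are distinct. Hence |G| = 18.

Answer: 18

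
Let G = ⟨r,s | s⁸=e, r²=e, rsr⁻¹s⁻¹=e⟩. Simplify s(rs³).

Compute s · (rs³) by multiplying left to right and reducing via the relations at each step:
  s · r = rs
  (rs) · s³ = rs⁴

Answer: rs⁴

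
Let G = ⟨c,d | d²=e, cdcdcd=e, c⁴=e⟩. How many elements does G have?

Enumerate words in the generators, reducing via the relations: the distinct elements are
  {c, d, e, cd, c², c³, dc, cdc, c²d, c³d, dc², dc³, cdc², cdc³, c²dc, c³dc, dc²d, cdc²d, c²dc², c²dc³, c³dc², c³dc³, c²dc²d, c³dc²d}.
No further products give new elements, so |G| = 24.

Answer: 24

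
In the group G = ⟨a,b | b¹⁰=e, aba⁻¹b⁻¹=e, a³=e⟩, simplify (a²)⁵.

Compute successive powers of (a²), reducing at each step:
  (a²)²: (a²) · a² = a
  (a²)³: a · a² = e
  (a²)⁴: e · a² = a²
  (a²)⁵: (a²) · a² = a

Answer: a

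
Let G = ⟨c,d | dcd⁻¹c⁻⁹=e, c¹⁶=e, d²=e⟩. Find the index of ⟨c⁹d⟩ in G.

First find ord(c⁹d) by computing successive powers:
  (c⁹d)¹ = c⁹d, (c⁹d)² = c¹⁰, (c⁹d)³ = c³d, (c⁹d)⁴ = c⁴, (c⁹d)⁵ = c¹³d, (c⁹d)⁶ = c¹⁴, (c⁹d)⁷ = c⁷d, (c⁹d)⁸ = c⁸, (c⁹d)⁹ = cd, (c⁹d)¹⁰ = c², (c⁹d)¹¹ = c¹¹d, (c⁹d)¹² = c¹², (c⁹d)¹³ = c⁵d, (c⁹d)¹⁴ = c⁶, (c⁹d)¹⁵ = c¹⁵d, (c⁹d)¹⁶ = e.
So |⟨c⁹d⟩| = ord(c⁹d) = 16. With |G| = 32, by Lagrange [G : ⟨c⁹d⟩] = 32/16 = 2.

Answer: 2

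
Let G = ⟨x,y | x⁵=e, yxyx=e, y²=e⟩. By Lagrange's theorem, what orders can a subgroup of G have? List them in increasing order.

|G| = 10 = 2 · 5. By Lagrange's theorem the order of any subgroup divides 10; the divisors of 10 are 1, 2, 5, 10.

Answer: 1, 2, 5, 10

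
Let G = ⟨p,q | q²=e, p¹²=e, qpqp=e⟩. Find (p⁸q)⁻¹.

The order of (p⁸q) is 2 (smallest k with (p⁸q)ᵏ = e), so (p⁸q)⁻¹ = (p⁸q)¹ = p⁸q.
Check: (p⁸q) · (p⁸q) → (p⁸q) · p⁸ = q;   q · q = e, giving e as required.

Answer: p⁸q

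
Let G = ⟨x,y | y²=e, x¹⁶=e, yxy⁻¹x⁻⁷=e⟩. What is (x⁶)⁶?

Compute successive powers of (x⁶), reducing at each step:
  (x⁶)²: (x⁶) · x⁶ = x¹²
  (x⁶)³: (x¹²) · x⁶ = x²
  (x⁶)⁴: (x²) · x⁶ = x⁸
  (x⁶)⁵: (x⁸) · x⁶ = x¹⁴
  (x⁶)⁶: (x¹⁴) · x⁶ = x⁴

Answer: x⁴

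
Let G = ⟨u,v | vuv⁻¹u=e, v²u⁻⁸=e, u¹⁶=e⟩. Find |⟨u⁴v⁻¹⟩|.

|⟨u⁴v⁻¹⟩| equals the order of u⁴v⁻¹. Compute successive powers until reaching e:
  (u⁴v⁻¹)¹ = u⁴v⁻¹, (u⁴v⁻¹)² = u⁸, (u⁴v⁻¹)³ = u⁴v, (u⁴v⁻¹)⁴ = e.
The smallest positive k with (u⁴v⁻¹)ᵏ = e is 4, so |⟨u⁴v⁻¹⟩| = 4.

Answer: 4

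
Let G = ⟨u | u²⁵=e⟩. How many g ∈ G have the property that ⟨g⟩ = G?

G is cyclic of order 25. An element generates G iff its order is 25, and a cyclic group of order 25 has exactly φ(25) = 20 such elements.

Answer: 20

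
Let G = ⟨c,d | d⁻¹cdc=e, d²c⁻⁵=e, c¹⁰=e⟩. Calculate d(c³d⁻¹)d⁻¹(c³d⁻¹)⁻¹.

[d, (c³d⁻¹)] = d·(c³d⁻¹)·d⁻¹·(c³d⁻¹)⁻¹.
  d · (c³d⁻¹) = c⁷
  (c⁷) · (d⁻¹) = c²d
  (c²d) · (c³d) = c⁴

Answer: c⁴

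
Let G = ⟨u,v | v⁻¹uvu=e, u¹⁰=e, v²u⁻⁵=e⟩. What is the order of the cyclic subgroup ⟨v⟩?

|⟨v⟩| equals the order of v. Compute successive powers until reaching e:
  v¹ = v, v² = u⁵, v³ = v⁻¹, v⁴ = e.
The smallest positive k with vᵏ = e is 4, so |⟨v⟩| = 4.

Answer: 4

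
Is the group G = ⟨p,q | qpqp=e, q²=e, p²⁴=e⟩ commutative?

p·q = pq but q·p = p²³q, so p·q ≠ q·p and G is not abelian.

Answer: No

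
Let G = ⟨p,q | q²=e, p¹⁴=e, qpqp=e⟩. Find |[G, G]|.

G' = [G, G] is generated by all commutators. The generator-pair commutators are: [p, q] = p².
The subgroup they normally generate is {e, p², p⁴, p⁶, p⁸, p¹⁰, p¹²}, of order 7.
Check: |G/G'| = 28/7 = 4 is the order of the abelianisation.

Answer: 7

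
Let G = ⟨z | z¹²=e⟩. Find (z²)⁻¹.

The order of (z²) is 6 (smallest k with (z²)ᵏ = e), so (z²)⁻¹ = (z²)⁵ = z¹⁰.
Check: (z²) · (z¹⁰) → (z²) · z¹⁰ = e, giving e as required.

Answer: z¹⁰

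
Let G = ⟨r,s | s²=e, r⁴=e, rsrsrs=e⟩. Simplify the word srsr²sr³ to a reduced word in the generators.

Multiply left to right, reducing at each step:
  s · r = sr
  (sr) · s = r³sr³
  (r³sr³) · r² = r³sr
  (r³sr) · s = r²sr³
  (r²sr³) · r³ = r²sr²

Answer: r²sr²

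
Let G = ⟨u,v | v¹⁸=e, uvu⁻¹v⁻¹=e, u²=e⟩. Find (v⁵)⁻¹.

The order of (v⁵) is 18 (smallest k with (v⁵)ᵏ = e), so (v⁵)⁻¹ = (v⁵)¹⁷ = v¹³.
Check: (v⁵) · (v¹³) → (v⁵) · v¹³ = e, giving e as required.

Answer: v¹³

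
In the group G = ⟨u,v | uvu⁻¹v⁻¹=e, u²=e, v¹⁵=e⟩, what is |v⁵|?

Compute successive powers until reaching e:
  (v⁵)¹ = v⁵, (v⁵)² = v¹⁰, (v⁵)³ = e.
The smallest positive k with (v⁵)ᵏ = e is 3.

Answer: 3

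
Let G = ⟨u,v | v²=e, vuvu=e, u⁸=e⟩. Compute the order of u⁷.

Compute successive powers until reaching e:
  (u⁷)¹ = u⁷, (u⁷)² = u⁶, (u⁷)³ = u⁵, (u⁷)⁴ = u⁴, (u⁷)⁵ = u³, (u⁷)⁶ = u², (u⁷)⁷ = u, (u⁷)⁸ = e.
The smallest positive k with (u⁷)ᵏ = e is 8.

Answer: 8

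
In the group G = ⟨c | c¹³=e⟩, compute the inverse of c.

The order of c is 13 (smallest k with cᵏ = e), so c⁻¹ = c¹² = c¹².
Check: c · (c¹²) → c · c¹² = e, giving e as required.

Answer: c¹²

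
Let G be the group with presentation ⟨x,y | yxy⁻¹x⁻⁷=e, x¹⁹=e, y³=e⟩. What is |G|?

Enumerate words in the generators, reducing via the relations: the distinct elements are
  {e, x, y, xy, x², x³, x⁴, x⁵, x⁶, x⁷, x⁸, x⁹, y², xy², x²y, x³y, x¹², x¹³, x¹¹, x¹⁰, x¹⁴, x¹⁵, x¹⁶, x¹⁷, x¹⁸, x⁴y, x⁵y, x⁶y, x⁷y, x⁸y, x⁹y, x²y², x³y², x¹²y, x¹³y, x¹¹y, x¹⁰y, x¹⁴y, x¹⁵y, x¹⁶y, x¹⁷y, x¹⁸y, x⁴y², x⁵y², x⁶y², x⁷y², x⁸y², x⁹y², x¹²y², x¹³y², x¹¹y², x¹⁰y², x¹⁴y², x¹⁵y², x¹⁶y², x¹⁷y², x¹⁸y²}.
No further products give new elements, so |G| = 57.

Answer: 57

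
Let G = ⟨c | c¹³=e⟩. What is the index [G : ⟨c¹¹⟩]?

First find ord(c¹¹) by computing successive powers:
  (c¹¹)¹ = c¹¹, (c¹¹)² = c⁹, (c¹¹)³ = c⁷, (c¹¹)⁴ = c⁵, (c¹¹)⁵ = c³, (c¹¹)⁶ = c, (c¹¹)⁷ = c¹², (c¹¹)⁸ = c¹⁰, (c¹¹)⁹ = c⁸, (c¹¹)¹⁰ = c⁶, (c¹¹)¹¹ = c⁴, (c¹¹)¹² = c², (c¹¹)¹³ = e.
So |⟨c¹¹⟩| = ord(c¹¹) = 13. With |G| = 13, by Lagrange [G : ⟨c¹¹⟩] = 13/13 = 1.

Answer: 1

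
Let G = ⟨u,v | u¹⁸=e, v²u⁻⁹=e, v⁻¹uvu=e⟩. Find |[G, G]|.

G' = [G, G] is generated by all commutators. The generator-pair commutators are: [u, v] = u².
The subgroup they normally generate is {e, u², u⁴, u⁶, u⁸, u¹⁰, u¹², u¹⁴, u¹⁶}, of order 9.
Check: |G/G'| = 36/9 = 4 is the order of the abelianisation.

Answer: 9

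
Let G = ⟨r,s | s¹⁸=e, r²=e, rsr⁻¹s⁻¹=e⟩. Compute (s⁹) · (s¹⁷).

Compute (s⁹) · (s¹⁷) by multiplying left to right and reducing via the relations at each step:
  (s⁹) · s¹⁷ = s⁸

Answer: s⁸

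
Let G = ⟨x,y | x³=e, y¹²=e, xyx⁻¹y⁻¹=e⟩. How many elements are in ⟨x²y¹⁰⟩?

|⟨x²y¹⁰⟩| equals the order of x²y¹⁰. Compute successive powers until reaching e:
  (x²y¹⁰)¹ = x²y¹⁰, (x²y¹⁰)² = xy⁸, (x²y¹⁰)³ = y⁶, (x²y¹⁰)⁴ = x²y⁴, (x²y¹⁰)⁵ = xy², (x²y¹⁰)⁶ = e.
The smallest positive k with (x²y¹⁰)ᵏ = e is 6, so |⟨x²y¹⁰⟩| = 6.

Answer: 6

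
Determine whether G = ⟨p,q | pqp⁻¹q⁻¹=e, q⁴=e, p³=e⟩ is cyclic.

|G| = 12. The element pq has order 12 (its powers give 12 distinct elements), so ⟨pq⟩ = G and G is cyclic.

Answer: Yes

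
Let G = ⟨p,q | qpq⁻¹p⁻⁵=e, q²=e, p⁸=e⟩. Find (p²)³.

Compute successive powers of (p²), reducing at each step:
  (p²)²: (p²) · p² = p⁴
  (p²)³: (p⁴) · p² = p⁶

Answer: p⁶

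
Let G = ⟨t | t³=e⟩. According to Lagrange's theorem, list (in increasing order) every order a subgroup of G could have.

|G| = 3 = 3. By Lagrange's theorem the order of any subgroup divides 3; the divisors of 3 are 1, 3.

Answer: 1, 3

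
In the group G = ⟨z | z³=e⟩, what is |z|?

Compute successive powers until reaching e:
  z¹ = z, z² = z², z³ = e.
The smallest positive k with zᵏ = e is 3.

Answer: 3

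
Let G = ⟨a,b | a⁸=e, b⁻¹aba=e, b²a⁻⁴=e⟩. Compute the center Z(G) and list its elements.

An element z ∈ Z(G) iff z commutes with every generator.
For example a⁴ is central: (a⁴)·a = a⁵ = a·(a⁴); (a⁴)·b = b⁻¹ = b·(a⁴).
Whereas a ∉ Z(G) since a·b = ab ≠ a³b⁻¹ = b·a.
Checking each of the 16 elements this way gives Z(G) = {e, a⁴}, of order 2.

Answer: {e, a⁴}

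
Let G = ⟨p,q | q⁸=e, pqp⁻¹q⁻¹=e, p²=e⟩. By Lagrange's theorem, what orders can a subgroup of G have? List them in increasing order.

|G| = 16 = 2⁴. By Lagrange's theorem the order of any subgroup divides 16; the divisors of 16 are 1, 2, 4, 8, 16.

Answer: 1, 2, 4, 8, 16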